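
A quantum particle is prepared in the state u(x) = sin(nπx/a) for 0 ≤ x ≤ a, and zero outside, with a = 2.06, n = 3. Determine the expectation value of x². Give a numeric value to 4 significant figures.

⟨x²⟩ = ∫ x²·|u|² dx / ∫|u|² dx (integrals over the domain).
With sin²θ = (1 − cos2θ)/2 on 0 ≤ x ≤ a: ∫sin²(nπx/a) dx = a/2, ∫x·sin²(nπx/a) dx = a²/4, ∫x²·sin²(nπx/a) dx = a³·(1/6 − 1/(4n²π²)); higher powers xᵏ the same way, integrating xᵏ·cos(2nπx/a) by parts.
State is unnormalized: ∫|u|² dx = 1.0300, and ∫u*·x²·u dx = 1.4324, so ⟨x²⟩ = 1.4324 / 1.0300.
⟨x²⟩ = 1.3906.

1.391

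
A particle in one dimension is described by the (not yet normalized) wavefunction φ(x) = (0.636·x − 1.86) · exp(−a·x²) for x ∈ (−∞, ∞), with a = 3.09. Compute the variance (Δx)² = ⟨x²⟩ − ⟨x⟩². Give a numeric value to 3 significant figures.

0.0794

Compute ⟨x⟩ and ⟨x²⟩ separately, then (Δx)² = ⟨x²⟩ − ⟨x⟩².
Expand each integrand as polynomial × e^(−2ax²) and use ∫x^(2j)·e^(−2ax²) dx = (2j−1)!!/(4a)^j · √(π/(2a)), odd powers → 0; here √(π/(2a)) = 0.71299.
Normalization: ∫|φ|² dx = 2.4900.
⟨x⟩ = -0.054811 and ⟨x²⟩ = 0.082422.
(Δx)² = 0.082422 − (-0.054811)² = 0.079418.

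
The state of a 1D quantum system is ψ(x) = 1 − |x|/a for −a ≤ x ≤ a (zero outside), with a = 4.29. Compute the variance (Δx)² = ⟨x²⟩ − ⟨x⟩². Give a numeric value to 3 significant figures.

1.84

Compute ⟨x⟩ and ⟨x²⟩ separately, then (Δx)² = ⟨x²⟩ − ⟨x⟩².
ψ is even, so ∫ over [−a, a] = 2∫₀ᵃ with ψ = 1 − x/a there: ∫₀ᵃ (1 − x/a)² dx = a/3, ∫₀ᵃ x²(1 − x/a)² dx = a³/30, ∫₀ᵃ x⁴(1 − x/a)² dx = a⁵/105.
Normalization: ∫|ψ|² dx = 2.8600.
⟨x⟩ = 0.0000 and ⟨x²⟩ = 1.8404.
(Δx)² = 1.8404 − (0.0000)² = 1.8404.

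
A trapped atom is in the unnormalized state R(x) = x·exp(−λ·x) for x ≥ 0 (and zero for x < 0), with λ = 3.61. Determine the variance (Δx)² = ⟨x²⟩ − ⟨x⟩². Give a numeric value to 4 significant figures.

Compute ⟨x⟩ and ⟨x²⟩ separately, then (Δx)² = ⟨x²⟩ − ⟨x⟩².
Every integrand reduces to terms xʲ·e^(−2λx) on [0, ∞); use ∫₀^∞ xʲ·e^(−2λx) dx = j!/(2λ)^(j+1).
Normalization: ∫|R|² dx = 0.0053140.
⟨x⟩ = 0.41551 and ⟨x²⟩ = 0.23020.
(Δx)² = 0.23020 − (0.41551)² = 0.057550.

0.05755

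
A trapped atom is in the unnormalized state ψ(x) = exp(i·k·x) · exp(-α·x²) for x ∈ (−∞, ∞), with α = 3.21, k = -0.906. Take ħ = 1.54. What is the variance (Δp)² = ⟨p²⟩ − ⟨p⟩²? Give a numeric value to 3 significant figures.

Compute ⟨p⟩ and ⟨p²⟩ separately; (Δp)² = ⟨p²⟩ − ⟨p⟩².
Gaussian moments: ∫x^(2j)·e^(−2αx²) dx = (2j−1)!!/(4α)^j · √(π/(2α)), odd powers integrate to 0; here √(π/(2α)) = 0.69953. Derivatives: ψ′ = (ik − 2αx)·ψ, ψ″ = ((ik − 2αx)² − 2α)·ψ; the odd-in-x pieces drop out.
Normalization: ∫|ψ|² dx = 0.69953.
⟨p⟩ = -1.3952 and ⟨p²⟩ = 9.5595.
(Δp)² = 9.5595 − (-1.3952)² = 7.6128.

7.61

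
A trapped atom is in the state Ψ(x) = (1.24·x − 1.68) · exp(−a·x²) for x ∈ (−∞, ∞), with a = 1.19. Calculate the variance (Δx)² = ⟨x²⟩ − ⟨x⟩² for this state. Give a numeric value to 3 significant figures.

Compute ⟨x⟩ and ⟨x²⟩ separately, then (Δx)² = ⟨x²⟩ − ⟨x⟩².
Expand each integrand as polynomial × e^(−2ax²) and use ∫x^(2j)·e^(−2ax²) dx = (2j−1)!!/(4a)^j · √(π/(2a)), odd powers → 0; here √(π/(2a)) = 1.1489.
Normalization: ∫|Ψ|² dx = 3.6138.
⟨x⟩ = -0.27828 and ⟨x²⟩ = 0.25323.
(Δx)² = 0.25323 − (-0.27828)² = 0.17580.

0.176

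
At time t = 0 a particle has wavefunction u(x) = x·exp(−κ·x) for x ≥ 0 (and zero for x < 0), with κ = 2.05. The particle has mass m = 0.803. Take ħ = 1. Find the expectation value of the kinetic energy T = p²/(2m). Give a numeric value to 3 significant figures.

T = −(ħ²/2m) d²/dx², so ⟨T⟩ = −(ħ²/2m) ∫ u*·u'' dx / ∫|u|² dx; with m = 0.803.
Differentiate x·exp(−κ·x) with the product rule; every integrand then reduces to terms xʲ·e^(−2κx) on [0, ∞), with ∫₀^∞ xʲ·e^(−2κx) dx = j!/(2κ)^(j+1).
State is unnormalized: ∫|u|² dx = 0.029019, and ∫u*·(−ħ²/2m · u'') dx = 0.075935, so ⟨T⟩ = 0.075935 / 0.029019.
⟨T⟩ = 2.6167.

2.62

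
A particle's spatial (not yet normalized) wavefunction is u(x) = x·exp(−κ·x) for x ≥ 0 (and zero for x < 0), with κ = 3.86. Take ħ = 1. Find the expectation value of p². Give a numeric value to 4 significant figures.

p² u = −ħ² d²u/dx²; ⟨p²⟩ = −ħ² ∫ u*·u'' dx / ∫|u|² dx.
Differentiate x·exp(−κ·x) with the product rule; every integrand then reduces to terms xʲ·e^(−2κx) on [0, ∞), with ∫₀^∞ xʲ·e^(−2κx) dx = j!/(2κ)^(j+1).
State is unnormalized: ∫|u|² dx = 0.0043469, and ∫u*·(−ħ² u'') dx = 0.064767, so ⟨p²⟩ = 0.064767 / 0.0043469.
⟨p²⟩ = 14.900.

14.90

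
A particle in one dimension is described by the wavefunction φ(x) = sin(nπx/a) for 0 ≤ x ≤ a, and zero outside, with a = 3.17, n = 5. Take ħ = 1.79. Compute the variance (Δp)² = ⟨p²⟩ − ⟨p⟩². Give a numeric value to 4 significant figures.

78.67

Compute ⟨p⟩ and ⟨p²⟩ separately; (Δp)² = ⟨p²⟩ − ⟨p⟩².
d/dx sin(nπx/a) = (nπ/a)·cos(nπx/a) and d²/dx² sin(nπx/a) = −(nπ/a)²·sin(nπx/a); on 0 ≤ x ≤ a, ∫sin²(nπx/a) dx = a/2 and ∫sin(nπx/a)·cos(nπx/a) dx = 0.
Normalization: ∫|φ|² dx = 1.5850.
⟨p⟩ = 0.0000 and ⟨p²⟩ = 78.673.
(Δp)² = 78.673 − (0.0000)² = 78.673.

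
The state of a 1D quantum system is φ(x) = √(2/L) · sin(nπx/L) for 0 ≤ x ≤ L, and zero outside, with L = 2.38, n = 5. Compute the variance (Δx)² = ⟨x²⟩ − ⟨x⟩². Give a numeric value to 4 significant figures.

0.4606

Compute ⟨x⟩ and ⟨x²⟩ separately, then (Δx)² = ⟨x²⟩ − ⟨x⟩².
With sin²θ = (1 − cos2θ)/2 on 0 ≤ x ≤ L: ∫sin²(nπx/L) dx = L/2, ∫x·sin²(nπx/L) dx = L²/4, ∫x²·sin²(nπx/L) dx = L³·(1/6 − 1/(4n²π²)); higher powers xᵏ the same way, integrating xᵏ·cos(2nπx/L) by parts.
⟨x⟩ = 1.1900 and ⟨x²⟩ = 1.8767.
(Δx)² = 1.8767 − (1.1900)² = 0.46055.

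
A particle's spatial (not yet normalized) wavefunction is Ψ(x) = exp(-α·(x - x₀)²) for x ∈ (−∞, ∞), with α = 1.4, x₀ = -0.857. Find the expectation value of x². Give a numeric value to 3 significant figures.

⟨x²⟩ = ∫ x²·|Ψ|² dx / ∫|Ψ|² dx (integrals over the domain).
Gaussian moments (u = x − x₀): ∫u^(2j)·e^(−2αu²) du = (2j−1)!!/(4α)^j · √(π/(2α)), odd powers integrate to 0; here √(π/(2α)) = 1.0592.
State is unnormalized: ∫|Ψ|² dx = 1.0592, and ∫Ψ*·x²·Ψ dx = 0.96711, so ⟨x²⟩ = 0.96711 / 1.0592.
⟨x²⟩ = 0.91302.

0.913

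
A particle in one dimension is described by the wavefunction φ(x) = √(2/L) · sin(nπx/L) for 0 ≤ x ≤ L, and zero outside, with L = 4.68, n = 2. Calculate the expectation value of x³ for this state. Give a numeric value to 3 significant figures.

⟨x³⟩ = ∫ x³·|φ|² dx (integrals over the domain).
With sin²θ = (1 − cos2θ)/2 on 0 ≤ x ≤ L: ∫sin²(nπx/L) dx = L/2, ∫x·sin²(nπx/L) dx = L²/4, ∫x²·sin²(nπx/L) dx = L³·(1/6 − 1/(4n²π²)); higher powers xᵏ the same way, integrating xᵏ·cos(2nπx/L) by parts.
⟨x³⟩ = 23.678.

23.7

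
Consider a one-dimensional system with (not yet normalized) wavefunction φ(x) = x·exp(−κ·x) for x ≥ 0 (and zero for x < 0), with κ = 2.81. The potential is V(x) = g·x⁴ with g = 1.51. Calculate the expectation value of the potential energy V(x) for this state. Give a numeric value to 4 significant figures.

⟨V⟩ = ∫ V(x)·|φ|² dx / ∫|φ|² dx.
Every integrand reduces to terms xʲ·e^(−2κx) on [0, ∞); use ∫₀^∞ xʲ·e^(−2κx) dx = j!/(2κ)^(j+1).
State is unnormalized: ∫|φ|² dx = 0.011267, and ∫φ*·V(x)·φ dx = 0.0061398, so ⟨V⟩ = 0.0061398 / 0.011267.
⟨V⟩ = 0.54492.

0.5449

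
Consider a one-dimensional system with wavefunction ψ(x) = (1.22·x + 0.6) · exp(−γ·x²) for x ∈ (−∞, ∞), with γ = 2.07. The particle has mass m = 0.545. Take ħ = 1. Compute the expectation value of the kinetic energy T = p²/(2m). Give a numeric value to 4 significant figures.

3.164

T = −(ħ²/2m) d²/dx², so ⟨T⟩ = −(ħ²/2m) ∫ ψ*·ψ'' dx / ∫|ψ|² dx; with m = 0.545.
Expand each integrand as polynomial × e^(−2γx²) and use ∫x^(2j)·e^(−2γx²) dx = (2j−1)!!/(4γ)^j · √(π/(2γ)), odd powers → 0; here √(π/(2γ)) = 0.87111. Differentiate with the product rule, d/dx e^(−γx²) = −2γx·e^(−γx²).
State is unnormalized: ∫|ψ|² dx = 0.47019, and ∫ψ*·(−ħ²/2m · ψ'') dx = 1.4877, so ⟨T⟩ = 1.4877 / 0.47019.
⟨T⟩ = 3.1640.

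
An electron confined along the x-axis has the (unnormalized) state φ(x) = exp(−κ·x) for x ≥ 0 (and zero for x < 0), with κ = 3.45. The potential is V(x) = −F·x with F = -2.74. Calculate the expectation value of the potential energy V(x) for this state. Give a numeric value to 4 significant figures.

⟨V⟩ = ∫ V(x)·|φ|² dx / ∫|φ|² dx.
Every integrand reduces to terms xʲ·e^(−2κx) on [0, ∞); use ∫₀^∞ xʲ·e^(−2κx) dx = j!/(2κ)^(j+1).
State is unnormalized: ∫|φ|² dx = 0.14493, and ∫φ*·V(x)·φ dx = 0.057551, so ⟨V⟩ = 0.057551 / 0.14493.
⟨V⟩ = 0.39710.

0.3971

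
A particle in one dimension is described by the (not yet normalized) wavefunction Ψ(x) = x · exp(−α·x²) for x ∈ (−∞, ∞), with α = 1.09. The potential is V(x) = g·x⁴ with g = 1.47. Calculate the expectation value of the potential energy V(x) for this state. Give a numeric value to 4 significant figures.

⟨V⟩ = ∫ V(x)·|Ψ|² dx / ∫|Ψ|² dx.
Expand each integrand as polynomial × e^(−2αx²) and use ∫x^(2j)·e^(−2αx²) dx = (2j−1)!!/(4α)^j · √(π/(2α)), odd powers → 0; here √(π/(2α)) = 1.2005.
State is unnormalized: ∫|Ψ|² dx = 0.27533, and ∫Ψ*·V(x)·Ψ dx = 0.31937, so ⟨V⟩ = 0.31937 / 0.27533.
⟨V⟩ = 1.1599.

1.160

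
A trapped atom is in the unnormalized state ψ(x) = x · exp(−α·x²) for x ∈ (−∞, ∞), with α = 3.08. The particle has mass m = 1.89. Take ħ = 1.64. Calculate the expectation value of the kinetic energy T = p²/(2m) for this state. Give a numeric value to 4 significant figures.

T = −(ħ²/2m) d²/dx², so ⟨T⟩ = −(ħ²/2m) ∫ ψ*·ψ'' dx / ∫|ψ|² dx; with m = 1.89.
Expand each integrand as polynomial × e^(−2αx²) and use ∫x^(2j)·e^(−2αx²) dx = (2j−1)!!/(4α)^j · √(π/(2α)), odd powers → 0; here √(π/(2α)) = 0.71414. Differentiate with the product rule, d/dx e^(−αx²) = −2αx·e^(−αx²).
State is unnormalized: ∫|ψ|² dx = 0.057966, and ∫ψ*·(−ħ²/2m · ψ'') dx = 0.38110, so ⟨T⟩ = 0.38110 / 0.057966.
⟨T⟩ = 6.5746.

6.575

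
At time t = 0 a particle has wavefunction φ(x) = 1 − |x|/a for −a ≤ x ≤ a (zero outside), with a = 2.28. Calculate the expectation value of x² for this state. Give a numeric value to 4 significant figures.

0.5198

⟨x²⟩ = ∫ x²·|φ|² dx / ∫|φ|² dx (integrals over the domain).
φ is even, so ∫ over [−a, a] = 2∫₀ᵃ with φ = 1 − x/a there: ∫₀ᵃ (1 − x/a)² dx = a/3, ∫₀ᵃ x²(1 − x/a)² dx = a³/30, ∫₀ᵃ x⁴(1 − x/a)² dx = a⁵/105.
State is unnormalized: ∫|φ|² dx = 1.5200, and ∫φ*·x²·φ dx = 0.79016, so ⟨x²⟩ = 0.79016 / 1.5200.
⟨x²⟩ = 0.51984.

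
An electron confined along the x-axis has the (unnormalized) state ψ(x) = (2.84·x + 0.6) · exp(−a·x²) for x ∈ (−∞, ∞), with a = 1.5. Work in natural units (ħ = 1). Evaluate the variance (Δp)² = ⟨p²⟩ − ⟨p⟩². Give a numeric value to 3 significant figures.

Compute ⟨p⟩ and ⟨p²⟩ separately; (Δp)² = ⟨p²⟩ − ⟨p⟩².
Expand each integrand as polynomial × e^(−2ax²) and use ∫x^(2j)·e^(−2ax²) dx = (2j−1)!!/(4a)^j · √(π/(2a)), odd powers → 0; here √(π/(2a)) = 1.0233. Differentiate with the product rule, d/dx e^(−ax²) = −2ax·e^(−ax²).
Normalization: ∫|ψ|² dx = 1.7440.
⟨p⟩ = 0.0000 and ⟨p²⟩ = 3.8663.
(Δp)² = 3.8663 − (0.0000)² = 3.8663.

3.87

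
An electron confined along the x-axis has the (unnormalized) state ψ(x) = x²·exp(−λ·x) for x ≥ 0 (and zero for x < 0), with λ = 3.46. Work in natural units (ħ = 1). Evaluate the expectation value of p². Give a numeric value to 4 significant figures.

3.991

p² ψ = −ħ² d²ψ/dx²; ⟨p²⟩ = −ħ² ∫ ψ*·ψ'' dx / ∫|ψ|² dx.
Differentiate x²·exp(−λ·x) with the product rule; every integrand then reduces to terms xʲ·e^(−2λx) on [0, ∞), with ∫₀^∞ xʲ·e^(−2λx) dx = j!/(2λ)^(j+1).
State is unnormalized: ∫|ψ|² dx = 0.0015124, and ∫ψ*·(−ħ² ψ'') dx = 0.0060355, so ⟨p²⟩ = 0.0060355 / 0.0015124.
⟨p²⟩ = 3.9905.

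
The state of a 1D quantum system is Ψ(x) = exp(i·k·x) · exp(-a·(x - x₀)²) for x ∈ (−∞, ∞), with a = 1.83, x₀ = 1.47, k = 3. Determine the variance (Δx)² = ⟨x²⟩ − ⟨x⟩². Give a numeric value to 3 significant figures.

0.137

Compute ⟨x⟩ and ⟨x²⟩ separately, then (Δx)² = ⟨x²⟩ − ⟨x⟩².
Gaussian moments (u = x − x₀): ∫u^(2j)·e^(−2au²) du = (2j−1)!!/(4a)^j · √(π/(2a)), odd powers integrate to 0; here √(π/(2a)) = 0.92648.
Normalization: ∫|Ψ|² dx = 0.92648.
⟨x⟩ = 1.4700 and ⟨x²⟩ = 2.2975.
(Δx)² = 2.2975 − (1.4700)² = 0.13661.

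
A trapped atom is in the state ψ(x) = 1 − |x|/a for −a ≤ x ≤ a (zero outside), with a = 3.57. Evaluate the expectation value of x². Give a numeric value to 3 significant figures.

1.27

⟨x²⟩ = ∫ x²·|ψ|² dx / ∫|ψ|² dx (integrals over the domain).
ψ is even, so ∫ over [−a, a] = 2∫₀ᵃ with ψ = 1 − x/a there: ∫₀ᵃ (1 − x/a)² dx = a/3, ∫₀ᵃ x²(1 − x/a)² dx = a³/30, ∫₀ᵃ x⁴(1 − x/a)² dx = a⁵/105.
State is unnormalized: ∫|ψ|² dx = 2.3800, and ∫ψ*·x²·ψ dx = 3.0333, so ⟨x²⟩ = 3.0333 / 2.3800.
⟨x²⟩ = 1.2745.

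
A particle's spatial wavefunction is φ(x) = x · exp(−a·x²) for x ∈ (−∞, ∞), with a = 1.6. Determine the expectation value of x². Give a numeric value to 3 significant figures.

0.469

⟨x²⟩ = ∫ x²·|φ|² dx / ∫|φ|² dx (integrals over the domain).
Expand each integrand as polynomial × e^(−2ax²) and use ∫x^(2j)·e^(−2ax²) dx = (2j−1)!!/(4a)^j · √(π/(2a)), odd powers → 0; here √(π/(2a)) = 0.99083.
State is unnormalized: ∫|φ|² dx = 0.15482, and ∫φ*·x²·φ dx = 0.072571, so ⟨x²⟩ = 0.072571 / 0.15482.
⟨x²⟩ = 0.46875.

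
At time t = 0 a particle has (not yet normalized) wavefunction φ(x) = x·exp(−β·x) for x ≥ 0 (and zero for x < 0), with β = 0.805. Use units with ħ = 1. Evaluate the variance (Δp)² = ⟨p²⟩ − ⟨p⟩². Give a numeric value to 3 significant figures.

Compute ⟨p⟩ and ⟨p²⟩ separately; (Δp)² = ⟨p²⟩ − ⟨p⟩².
Differentiate x·exp(−β·x) with the product rule; every integrand then reduces to terms xʲ·e^(−2βx) on [0, ∞), with ∫₀^∞ xʲ·e^(−2βx) dx = j!/(2β)^(j+1).
Normalization: ∫|φ|² dx = 0.47924.
⟨p⟩ = 0.0000 and ⟨p²⟩ = 0.64803.
(Δp)² = 0.64803 − (0.0000)² = 0.64803.

0.648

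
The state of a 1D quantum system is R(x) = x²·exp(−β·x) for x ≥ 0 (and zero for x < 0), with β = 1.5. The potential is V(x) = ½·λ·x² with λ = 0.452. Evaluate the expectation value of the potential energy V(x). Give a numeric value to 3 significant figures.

⟨V⟩ = ∫ V(x)·|R|² dx / ∫|R|² dx.
Every integrand reduces to terms xʲ·e^(−2βx) on [0, ∞); use ∫₀^∞ xʲ·e^(−2βx) dx = j!/(2β)^(j+1).
State is unnormalized: ∫|R|² dx = 0.098765, and ∫R*·V(x)·R dx = 0.074403, so ⟨V⟩ = 0.074403 / 0.098765.
⟨V⟩ = 0.75333.

0.753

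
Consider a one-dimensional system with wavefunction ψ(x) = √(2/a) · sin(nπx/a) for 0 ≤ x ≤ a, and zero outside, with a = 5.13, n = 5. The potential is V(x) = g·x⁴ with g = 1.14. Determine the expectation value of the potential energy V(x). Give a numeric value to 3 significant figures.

155.

⟨V⟩ = ∫ V(x)·|ψ|² dx.
With sin²θ = (1 − cos2θ)/2 on 0 ≤ x ≤ a: ∫sin²(nπx/a) dx = a/2, ∫x·sin²(nπx/a) dx = a²/4, ∫x²·sin²(nπx/a) dx = a³·(1/6 − 1/(4n²π²)); higher powers xᵏ the same way, integrating xᵏ·cos(2nπx/a) by parts.
⟨V⟩ = 154.73.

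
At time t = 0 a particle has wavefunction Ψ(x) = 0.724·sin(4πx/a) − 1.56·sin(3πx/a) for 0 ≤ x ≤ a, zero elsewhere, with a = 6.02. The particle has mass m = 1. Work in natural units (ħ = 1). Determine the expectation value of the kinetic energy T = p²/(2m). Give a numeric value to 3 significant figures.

T = −(ħ²/2m) d²/dx², so ⟨T⟩ = −(ħ²/2m) ∫ Ψ*·Ψ'' dx / ∫|Ψ|² dx; with m = 1.
d²/dx² sin(jπx/a) = −(jπ/a)²·sin(jπx/a); on 0 ≤ x ≤ a, ∫sin²(jπx/a) dx = a/2 and ∫sin(jπx/a)·sin(lπx/a) dx = 0 for j ≠ l, so only diagonal terms survive in ∫|Ψ|² and ∫Ψ·Ψ″; ∫Ψ·Ψ′ dx = [Ψ²/2] between the walls = 0.
State is unnormalized: ∫|Ψ|² dx = 8.9029, and ∫Ψ*·(−ħ²/2m · Ψ'') dx = 12.415, so ⟨T⟩ = 12.415 / 8.9029.
⟨T⟩ = 1.3944.

1.39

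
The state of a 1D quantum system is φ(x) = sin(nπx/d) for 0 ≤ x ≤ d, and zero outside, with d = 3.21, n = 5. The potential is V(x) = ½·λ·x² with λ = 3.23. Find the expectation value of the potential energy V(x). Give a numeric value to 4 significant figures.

5.513

⟨V⟩ = ∫ V(x)·|φ|² dx / ∫|φ|² dx.
With sin²θ = (1 − cos2θ)/2 on 0 ≤ x ≤ d: ∫sin²(nπx/d) dx = d/2, ∫x·sin²(nπx/d) dx = d²/4, ∫x²·sin²(nπx/d) dx = d³·(1/6 − 1/(4n²π²)); higher powers xᵏ the same way, integrating xᵏ·cos(2nπx/d) by parts.
State is unnormalized: ∫|φ|² dx = 1.6050, and ∫φ*·V(x)·φ dx = 8.8489, so ⟨V⟩ = 8.8489 / 1.6050.
⟨V⟩ = 5.5133.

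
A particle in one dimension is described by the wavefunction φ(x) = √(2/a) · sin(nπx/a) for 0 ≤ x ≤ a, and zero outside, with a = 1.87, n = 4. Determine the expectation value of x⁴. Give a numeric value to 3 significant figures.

⟨x⁴⟩ = ∫ x⁴·|φ|² dx (integrals over the domain).
With sin²θ = (1 − cos2θ)/2 on 0 ≤ x ≤ a: ∫sin²(nπx/a) dx = a/2, ∫x·sin²(nπx/a) dx = a²/4, ∫x²·sin²(nπx/a) dx = a³·(1/6 − 1/(4n²π²)); higher powers xᵏ the same way, integrating xᵏ·cos(2nπx/a) by parts.
⟨x⁴⟩ = 2.3690.

2.37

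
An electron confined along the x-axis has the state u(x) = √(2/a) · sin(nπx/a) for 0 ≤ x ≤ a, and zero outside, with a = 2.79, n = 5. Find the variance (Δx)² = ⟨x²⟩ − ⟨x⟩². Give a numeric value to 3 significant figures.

0.633

Compute ⟨x⟩ and ⟨x²⟩ separately, then (Δx)² = ⟨x²⟩ − ⟨x⟩².
With sin²θ = (1 − cos2θ)/2 on 0 ≤ x ≤ a: ∫sin²(nπx/a) dx = a/2, ∫x·sin²(nπx/a) dx = a²/4, ∫x²·sin²(nπx/a) dx = a³·(1/6 − 1/(4n²π²)); higher powers xᵏ the same way, integrating xᵏ·cos(2nπx/a) by parts.
⟨x⟩ = 1.3950 and ⟨x²⟩ = 2.5789.
(Δx)² = 2.5789 − (1.3950)² = 0.63290.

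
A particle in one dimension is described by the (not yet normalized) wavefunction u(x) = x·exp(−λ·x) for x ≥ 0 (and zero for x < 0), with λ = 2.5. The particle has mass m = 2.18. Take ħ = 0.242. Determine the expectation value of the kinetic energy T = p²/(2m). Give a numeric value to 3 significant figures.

0.0840

T = −(ħ²/2m) d²/dx², so ⟨T⟩ = −(ħ²/2m) ∫ u*·u'' dx / ∫|u|² dx; with m = 2.18.
Differentiate x·exp(−λ·x) with the product rule; every integrand then reduces to terms xʲ·e^(−2λx) on [0, ∞), with ∫₀^∞ xʲ·e^(−2λx) dx = j!/(2λ)^(j+1).
State is unnormalized: ∫|u|² dx = 0.016000, and ∫u*·(−ħ²/2m · u'') dx = 0.0013432, so ⟨T⟩ = 0.0013432 / 0.016000.
⟨T⟩ = 0.083951.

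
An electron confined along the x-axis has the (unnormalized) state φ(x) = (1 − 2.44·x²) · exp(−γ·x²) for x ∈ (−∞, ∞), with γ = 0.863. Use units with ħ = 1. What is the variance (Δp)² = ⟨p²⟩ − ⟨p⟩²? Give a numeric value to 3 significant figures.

4.70

Compute ⟨p⟩ and ⟨p²⟩ separately; (Δp)² = ⟨p²⟩ − ⟨p⟩².
Expand each integrand as polynomial × e^(−2γx²) and use ∫x^(2j)·e^(−2γx²) dx = (2j−1)!!/(4γ)^j · √(π/(2γ)), odd powers → 0; here √(π/(2γ)) = 1.3491. Differentiate with the product rule, d/dx e^(−γx²) = −2γx·e^(−γx²).
Normalization: ∫|φ|² dx = 1.4641.
⟨p⟩ = 0.0000 and ⟨p²⟩ = 4.7008.
(Δp)² = 4.7008 − (0.0000)² = 4.7008.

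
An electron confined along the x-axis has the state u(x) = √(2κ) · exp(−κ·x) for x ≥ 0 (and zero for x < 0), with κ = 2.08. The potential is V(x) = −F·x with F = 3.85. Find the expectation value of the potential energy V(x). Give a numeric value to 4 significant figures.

⟨V⟩ = ∫ V(x)·|u|² dx.
Every integrand reduces to terms xʲ·e^(−2κx) on [0, ∞); use ∫₀^∞ xʲ·e^(−2κx) dx = j!/(2κ)^(j+1).
⟨V⟩ = -0.92548.

-0.9255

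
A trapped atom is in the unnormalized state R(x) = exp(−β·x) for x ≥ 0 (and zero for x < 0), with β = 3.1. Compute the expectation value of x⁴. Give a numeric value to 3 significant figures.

0.0162

⟨x⁴⟩ = ∫ x⁴·|R|² dx / ∫|R|² dx (integrals over the domain).
Every integrand reduces to terms xʲ·e^(−2βx) on [0, ∞); use ∫₀^∞ xʲ·e^(−2βx) dx = j!/(2β)^(j+1).
State is unnormalized: ∫|R|² dx = 0.16129, and ∫R*·x⁴·R dx = 0.0026197, so ⟨x⁴⟩ = 0.0026197 / 0.16129.
⟨x⁴⟩ = 0.016242.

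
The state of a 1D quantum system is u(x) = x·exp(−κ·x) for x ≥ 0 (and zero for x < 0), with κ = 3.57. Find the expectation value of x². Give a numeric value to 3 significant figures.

⟨x²⟩ = ∫ x²·|u|² dx / ∫|u|² dx (integrals over the domain).
Every integrand reduces to terms xʲ·e^(−2κx) on [0, ∞); use ∫₀^∞ xʲ·e^(−2κx) dx = j!/(2κ)^(j+1).
State is unnormalized: ∫|u|² dx = 0.0054946, and ∫u*·x²·u dx = 0.0012934, so ⟨x²⟩ = 0.0012934 / 0.0054946.
⟨x²⟩ = 0.23539.

0.235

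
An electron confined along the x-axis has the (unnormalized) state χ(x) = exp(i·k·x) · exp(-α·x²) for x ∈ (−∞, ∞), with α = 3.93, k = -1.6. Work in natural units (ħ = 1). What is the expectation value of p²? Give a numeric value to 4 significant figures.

6.490

p² χ = −ħ² d²χ/dx²; ⟨p²⟩ = −ħ² ∫ χ*·χ'' dx / ∫|χ|² dx.
Gaussian moments: ∫x^(2j)·e^(−2αx²) dx = (2j−1)!!/(4α)^j · √(π/(2α)), odd powers integrate to 0; here √(π/(2α)) = 0.63221. Derivatives: χ′ = (ik − 2αx)·χ, χ″ = ((ik − 2αx)² − 2α)·χ; the odd-in-x pieces drop out.
State is unnormalized: ∫|χ|² dx = 0.63221, and ∫χ*·(−ħ² χ'') dx = 4.1031, so ⟨p²⟩ = 4.1031 / 0.63221.
⟨p²⟩ = 6.4900.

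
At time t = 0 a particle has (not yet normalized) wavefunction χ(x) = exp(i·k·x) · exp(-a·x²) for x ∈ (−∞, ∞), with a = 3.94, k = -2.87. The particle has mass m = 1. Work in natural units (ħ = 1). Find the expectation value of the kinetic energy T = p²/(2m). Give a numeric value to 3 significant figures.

T = −(ħ²/2m) d²/dx², so ⟨T⟩ = −(ħ²/2m) ∫ χ*·χ'' dx / ∫|χ|² dx; with m = 1.
Gaussian moments: ∫x^(2j)·e^(−2ax²) dx = (2j−1)!!/(4a)^j · √(π/(2a)), odd powers integrate to 0; here √(π/(2a)) = 0.63141. Derivatives: χ′ = (ik − 2ax)·χ, χ″ = ((ik − 2ax)² − 2a)·χ; the odd-in-x pieces drop out.
State is unnormalized: ∫|χ|² dx = 0.63141, and ∫χ*·(−ħ²/2m · χ'') dx = 3.8443, so ⟨T⟩ = 3.8443 / 0.63141.
⟨T⟩ = 6.0885.

6.09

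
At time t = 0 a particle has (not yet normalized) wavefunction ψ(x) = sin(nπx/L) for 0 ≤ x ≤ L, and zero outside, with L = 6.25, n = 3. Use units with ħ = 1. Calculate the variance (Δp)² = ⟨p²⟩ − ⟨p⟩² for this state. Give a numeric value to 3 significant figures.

Compute ⟨p⟩ and ⟨p²⟩ separately; (Δp)² = ⟨p²⟩ − ⟨p⟩².
d/dx sin(nπx/L) = (nπ/L)·cos(nπx/L) and d²/dx² sin(nπx/L) = −(nπ/L)²·sin(nπx/L); on 0 ≤ x ≤ L, ∫sin²(nπx/L) dx = L/2 and ∫sin(nπx/L)·cos(nπx/L) dx = 0.
Normalization: ∫|ψ|² dx = 3.1250.
⟨p⟩ = 0.0000 and ⟨p²⟩ = 2.2740.
(Δp)² = 2.2740 − (0.0000)² = 2.2740.

2.27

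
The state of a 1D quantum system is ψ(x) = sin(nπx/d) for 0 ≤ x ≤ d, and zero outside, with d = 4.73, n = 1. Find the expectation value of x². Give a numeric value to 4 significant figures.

⟨x²⟩ = ∫ x²·|ψ|² dx / ∫|ψ|² dx (integrals over the domain).
With sin²θ = (1 − cos2θ)/2 on 0 ≤ x ≤ d: ∫sin²(nπx/d) dx = d/2, ∫x·sin²(nπx/d) dx = d²/4, ∫x²·sin²(nπx/d) dx = d³·(1/6 − 1/(4n²π²)); higher powers xᵏ the same way, integrating xᵏ·cos(2nπx/d) by parts.
State is unnormalized: ∫|ψ|² dx = 2.3650, and ∫ψ*·x²·ψ dx = 14.957, so ⟨x²⟩ = 14.957 / 2.3650.
⟨x²⟩ = 6.3242.

6.324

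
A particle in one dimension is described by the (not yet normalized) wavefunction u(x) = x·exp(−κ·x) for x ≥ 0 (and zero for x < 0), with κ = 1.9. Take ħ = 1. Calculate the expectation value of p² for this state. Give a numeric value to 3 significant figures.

3.61

p² u = −ħ² d²u/dx²; ⟨p²⟩ = −ħ² ∫ u*·u'' dx / ∫|u|² dx.
Differentiate x·exp(−κ·x) with the product rule; every integrand then reduces to terms xʲ·e^(−2κx) on [0, ∞), with ∫₀^∞ xʲ·e^(−2κx) dx = j!/(2κ)^(j+1).
State is unnormalized: ∫|u|² dx = 0.036448, and ∫u*·(−ħ² u'') dx = 0.13158, so ⟨p²⟩ = 0.13158 / 0.036448.
⟨p²⟩ = 3.6100.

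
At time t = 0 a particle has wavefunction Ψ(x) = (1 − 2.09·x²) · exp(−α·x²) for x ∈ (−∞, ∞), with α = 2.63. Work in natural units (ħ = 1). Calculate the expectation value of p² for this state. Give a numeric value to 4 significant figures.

p² Ψ = −ħ² d²Ψ/dx²; ⟨p²⟩ = −ħ² ∫ Ψ*·Ψ'' dx / ∫|Ψ|² dx.
Expand each integrand as polynomial × e^(−2αx²) and use ∫x^(2j)·e^(−2αx²) dx = (2j−1)!!/(4α)^j · √(π/(2α)), odd powers → 0; here √(π/(2α)) = 0.77283. Differentiate with the product rule, d/dx e^(−αx²) = −2αx·e^(−αx²).
State is unnormalized: ∫|Ψ|² dx = 0.55726, and ∫Ψ*·(−ħ² Ψ'') dx = 3.4017, so ⟨p²⟩ = 3.4017 / 0.55726.
⟨p²⟩ = 6.1043.

6.104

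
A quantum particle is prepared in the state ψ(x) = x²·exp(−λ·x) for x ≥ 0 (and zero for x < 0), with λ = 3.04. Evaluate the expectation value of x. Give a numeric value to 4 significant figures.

⟨x⟩ = ∫ x·|ψ|² dx / ∫|ψ|² dx (integrals over the domain).
Every integrand reduces to terms xʲ·e^(−2λx) on [0, ∞); use ∫₀^∞ xʲ·e^(−2λx) dx = j!/(2λ)^(j+1).
State is unnormalized: ∫|ψ|² dx = 0.0028886, and ∫ψ*·x·ψ dx = 0.0023755, so ⟨x⟩ = 0.0023755 / 0.0028886.
⟨x⟩ = 0.82237.

0.8224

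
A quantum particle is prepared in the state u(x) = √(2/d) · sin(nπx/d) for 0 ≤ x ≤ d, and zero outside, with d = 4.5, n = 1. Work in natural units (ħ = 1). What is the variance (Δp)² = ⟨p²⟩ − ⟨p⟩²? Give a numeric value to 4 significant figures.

Compute ⟨p⟩ and ⟨p²⟩ separately; (Δp)² = ⟨p²⟩ − ⟨p⟩².
d/dx sin(nπx/d) = (nπ/d)·cos(nπx/d) and d²/dx² sin(nπx/d) = −(nπ/d)²·sin(nπx/d); on 0 ≤ x ≤ d, ∫sin²(nπx/d) dx = d/2 and ∫sin(nπx/d)·cos(nπx/d) dx = 0.
⟨p⟩ = 0.0000 and ⟨p²⟩ = 0.48739.
(Δp)² = 0.48739 − (0.0000)² = 0.48739.

0.4874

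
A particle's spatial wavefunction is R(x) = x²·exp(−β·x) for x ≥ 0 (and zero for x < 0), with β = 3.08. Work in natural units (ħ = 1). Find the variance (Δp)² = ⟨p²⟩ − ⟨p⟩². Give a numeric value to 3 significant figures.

Compute ⟨p⟩ and ⟨p²⟩ separately; (Δp)² = ⟨p²⟩ − ⟨p⟩².
Differentiate x²·exp(−β·x) with the product rule; every integrand then reduces to terms xʲ·e^(−2βx) on [0, ∞), with ∫₀^∞ xʲ·e^(−2βx) dx = j!/(2β)^(j+1).
Normalization: ∫|R|² dx = 0.0027059.
⟨p⟩ = 0.0000 and ⟨p²⟩ = 3.1621.
(Δp)² = 3.1621 − (0.0000)² = 3.1621.

3.16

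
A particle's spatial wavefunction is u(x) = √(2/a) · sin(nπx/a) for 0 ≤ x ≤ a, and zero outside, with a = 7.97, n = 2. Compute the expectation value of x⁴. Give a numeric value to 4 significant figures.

⟨x⁴⟩ = ∫ x⁴·|u|² dx (integrals over the domain).
With sin²θ = (1 − cos2θ)/2 on 0 ≤ x ≤ a: ∫sin²(nπx/a) dx = a/2, ∫x·sin²(nπx/a) dx = a²/4, ∫x²·sin²(nπx/a) dx = a³·(1/6 − 1/(4n²π²)); higher powers xᵏ the same way, integrating xᵏ·cos(2nπx/a) by parts.
⟨x⁴⟩ = 708.66.

708.7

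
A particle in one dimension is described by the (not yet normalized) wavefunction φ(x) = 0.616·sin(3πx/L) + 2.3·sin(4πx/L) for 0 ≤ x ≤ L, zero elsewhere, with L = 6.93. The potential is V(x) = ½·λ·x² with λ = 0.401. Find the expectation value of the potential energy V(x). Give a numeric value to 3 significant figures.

⟨V⟩ = ∫ V(x)·|φ|² dx / ∫|φ|² dx.
On 0 ≤ x ≤ L (j ≠ l): ∫sin²(jπx/L) dx = L/2, ∫sin(jπx/L)·sin(lπx/L) dx = 0; diagonal moments ∫x·sin²(jπx/L) dx = L²/4, ∫x²·sin²(jπx/L) dx = L³·(1/6 − 1/(4j²π²)); cross terms ∫x·sin(jπx/L)·sin(lπx/L) dx = 0 for j + l even and −4jlL²/(π²(j² − l²)²) for j + l odd, ∫x²·sin(jπx/L)·sin(lπx/L) dx = (−1)^(j+l)·4jlL³/(π²(j² − l²)²); higher powers the same way via product-to-sum and parts.
State is unnormalized: ∫|φ|² dx = 19.645, and ∫φ*·V(x)·φ dx = 43.656, so ⟨V⟩ = 43.656 / 19.645.
⟨V⟩ = 2.2223.

2.22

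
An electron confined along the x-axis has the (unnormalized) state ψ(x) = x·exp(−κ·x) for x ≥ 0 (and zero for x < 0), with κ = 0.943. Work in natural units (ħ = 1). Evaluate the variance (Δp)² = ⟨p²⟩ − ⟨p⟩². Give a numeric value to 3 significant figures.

Compute ⟨p⟩ and ⟨p²⟩ separately; (Δp)² = ⟨p²⟩ − ⟨p⟩².
Differentiate x·exp(−κ·x) with the product rule; every integrand then reduces to terms xʲ·e^(−2κx) on [0, ∞), with ∫₀^∞ xʲ·e^(−2κx) dx = j!/(2κ)^(j+1).
Normalization: ∫|ψ|² dx = 0.29813.
⟨p⟩ = 0.0000 and ⟨p²⟩ = 0.88925.
(Δp)² = 0.88925 − (0.0000)² = 0.88925.

0.889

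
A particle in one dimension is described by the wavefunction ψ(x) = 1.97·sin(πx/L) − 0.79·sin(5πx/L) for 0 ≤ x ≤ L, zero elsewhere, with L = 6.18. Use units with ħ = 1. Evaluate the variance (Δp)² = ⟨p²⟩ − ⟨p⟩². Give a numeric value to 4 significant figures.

1.118

Compute ⟨p⟩ and ⟨p²⟩ separately; (Δp)² = ⟨p²⟩ − ⟨p⟩².
d²/dx² sin(jπx/L) = −(jπ/L)²·sin(jπx/L); on 0 ≤ x ≤ L, ∫sin²(jπx/L) dx = L/2 and ∫sin(jπx/L)·sin(lπx/L) dx = 0 for j ≠ l, so only diagonal terms survive in ∫|ψ|² and ∫ψ·ψ″; ∫ψ·ψ′ dx = [ψ²/2] between the walls = 0.
Normalization: ∫|ψ|² dx = 13.920.
⟨p⟩ = 0.0000 and ⟨p²⟩ = 1.1176.
(Δp)² = 1.1176 − (0.0000)² = 1.1176.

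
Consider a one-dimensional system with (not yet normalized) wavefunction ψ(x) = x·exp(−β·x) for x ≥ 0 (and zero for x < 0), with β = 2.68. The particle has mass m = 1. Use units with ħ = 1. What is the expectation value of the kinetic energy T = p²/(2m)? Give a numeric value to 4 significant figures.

3.591

T = −(ħ²/2m) d²/dx², so ⟨T⟩ = −(ħ²/2m) ∫ ψ*·ψ'' dx / ∫|ψ|² dx; with m = 1.
Differentiate x·exp(−β·x) with the product rule; every integrand then reduces to terms xʲ·e^(−2βx) on [0, ∞), with ∫₀^∞ xʲ·e^(−2βx) dx = j!/(2β)^(j+1).
State is unnormalized: ∫|ψ|² dx = 0.012988, and ∫ψ*·(−ħ²/2m · ψ'') dx = 0.046642, so ⟨T⟩ = 0.046642 / 0.012988.
⟨T⟩ = 3.5912.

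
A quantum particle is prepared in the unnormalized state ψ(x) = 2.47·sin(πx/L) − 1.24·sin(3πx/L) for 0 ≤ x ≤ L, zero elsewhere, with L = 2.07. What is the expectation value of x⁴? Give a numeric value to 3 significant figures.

1.46

⟨x⁴⟩ = ∫ x⁴·|ψ|² dx / ∫|ψ|² dx (integrals over the domain).
On 0 ≤ x ≤ L (j ≠ l): ∫sin²(jπx/L) dx = L/2, ∫sin(jπx/L)·sin(lπx/L) dx = 0; diagonal moments ∫x·sin²(jπx/L) dx = L²/4, ∫x²·sin²(jπx/L) dx = L³·(1/6 − 1/(4j²π²)); cross terms ∫x·sin(jπx/L)·sin(lπx/L) dx = 0 for j + l even and −4jlL²/(π²(j² − l²)²) for j + l odd, ∫x²·sin(jπx/L)·sin(lπx/L) dx = (−1)^(j+l)·4jlL³/(π²(j² − l²)²); higher powers the same way via product-to-sum and parts.
State is unnormalized: ∫|ψ|² dx = 7.9058, and ∫ψ*·x⁴·ψ dx = 11.581, so ⟨x⁴⟩ = 11.581 / 7.9058.
⟨x⁴⟩ = 1.4648.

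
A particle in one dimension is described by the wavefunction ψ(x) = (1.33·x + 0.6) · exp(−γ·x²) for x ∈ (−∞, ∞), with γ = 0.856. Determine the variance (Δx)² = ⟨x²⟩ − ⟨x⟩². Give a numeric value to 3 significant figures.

0.354

Compute ⟨x⟩ and ⟨x²⟩ separately, then (Δx)² = ⟨x²⟩ − ⟨x⟩².
Expand each integrand as polynomial × e^(−2γx²) and use ∫x^(2j)·e^(−2γx²) dx = (2j−1)!!/(4γ)^j · √(π/(2γ)), odd powers → 0; here √(π/(2γ)) = 1.3546.
Normalization: ∫|ψ|² dx = 1.1875.
⟨x⟩ = 0.53173 and ⟨x²⟩ = 0.63629.
(Δx)² = 0.63629 − (0.53173)² = 0.35356.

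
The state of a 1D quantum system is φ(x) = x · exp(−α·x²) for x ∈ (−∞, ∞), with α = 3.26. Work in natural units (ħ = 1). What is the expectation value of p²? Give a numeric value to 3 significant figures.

p² φ = −ħ² d²φ/dx²; ⟨p²⟩ = −ħ² ∫ φ*·φ'' dx / ∫|φ|² dx.
Expand each integrand as polynomial × e^(−2αx²) and use ∫x^(2j)·e^(−2αx²) dx = (2j−1)!!/(4α)^j · √(π/(2α)), odd powers → 0; here √(π/(2α)) = 0.69415. Differentiate with the product rule, d/dx e^(−αx²) = −2αx·e^(−αx²).
State is unnormalized: ∫|φ|² dx = 0.053232, and ∫φ*·(−ħ² φ'') dx = 0.52061, so ⟨p²⟩ = 0.52061 / 0.053232.
⟨p²⟩ = 9.7800.

9.78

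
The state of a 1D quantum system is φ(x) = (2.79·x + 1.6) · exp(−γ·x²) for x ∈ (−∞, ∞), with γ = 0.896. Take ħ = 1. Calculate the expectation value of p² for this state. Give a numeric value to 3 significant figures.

1.72

p² φ = −ħ² d²φ/dx²; ⟨p²⟩ = −ħ² ∫ φ*·φ'' dx / ∫|φ|² dx.
Expand each integrand as polynomial × e^(−2γx²) and use ∫x^(2j)·e^(−2γx²) dx = (2j−1)!!/(4γ)^j · √(π/(2γ)), odd powers → 0; here √(π/(2γ)) = 1.3241. Differentiate with the product rule, d/dx e^(−γx²) = −2γx·e^(−γx²).
State is unnormalized: ∫|φ|² dx = 6.2653, and ∫φ*·(−ħ² φ'') dx = 10.767, so ⟨p²⟩ = 10.767 / 6.2653.
⟨p²⟩ = 1.7185.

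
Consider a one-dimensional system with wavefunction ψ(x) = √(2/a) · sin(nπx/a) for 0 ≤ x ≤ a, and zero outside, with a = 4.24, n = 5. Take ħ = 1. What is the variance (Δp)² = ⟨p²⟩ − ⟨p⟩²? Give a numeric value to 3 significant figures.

13.7

Compute ⟨p⟩ and ⟨p²⟩ separately; (Δp)² = ⟨p²⟩ − ⟨p⟩².
d/dx sin(nπx/a) = (nπ/a)·cos(nπx/a) and d²/dx² sin(nπx/a) = −(nπ/a)²·sin(nπx/a); on 0 ≤ x ≤ a, ∫sin²(nπx/a) dx = a/2 and ∫sin(nπx/a)·cos(nπx/a) dx = 0.
⟨p⟩ = 0.0000 and ⟨p²⟩ = 13.725.
(Δp)² = 13.725 − (0.0000)² = 13.725.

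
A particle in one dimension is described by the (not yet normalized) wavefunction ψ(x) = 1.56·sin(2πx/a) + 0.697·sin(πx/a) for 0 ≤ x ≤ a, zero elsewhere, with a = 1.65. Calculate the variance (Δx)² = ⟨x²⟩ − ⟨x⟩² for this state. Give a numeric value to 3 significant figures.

Compute ⟨x⟩ and ⟨x²⟩ separately, then (Δx)² = ⟨x²⟩ − ⟨x⟩².
On 0 ≤ x ≤ a (j ≠ l): ∫sin²(jπx/a) dx = a/2, ∫sin(jπx/a)·sin(lπx/a) dx = 0; diagonal moments ∫x·sin²(jπx/a) dx = a²/4, ∫x²·sin²(jπx/a) dx = a³·(1/6 − 1/(4j²π²)); cross terms ∫x·sin(jπx/a)·sin(lπx/a) dx = 0 for j + l even and −4jla²/(π²(j² − l²)²) for j + l odd, ∫x²·sin(jπx/a)·sin(lπx/a) dx = (−1)^(j+l)·4jla³/(π²(j² − l²)²); higher powers the same way via product-to-sum and parts.
Normalization: ∫|ψ|² dx = 2.4085.
⟨x⟩ = 0.60361 and ⟨x²⟩ = 0.49052.
(Δx)² = 0.49052 − (0.60361)² = 0.12617.

0.126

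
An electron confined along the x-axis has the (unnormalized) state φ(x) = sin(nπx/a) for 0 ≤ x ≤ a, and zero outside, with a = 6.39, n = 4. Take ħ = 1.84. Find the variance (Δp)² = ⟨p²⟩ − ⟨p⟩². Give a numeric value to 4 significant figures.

Compute ⟨p⟩ and ⟨p²⟩ separately; (Δp)² = ⟨p²⟩ − ⟨p⟩².
d/dx sin(nπx/a) = (nπ/a)·cos(nπx/a) and d²/dx² sin(nπx/a) = −(nπ/a)²·sin(nπx/a); on 0 ≤ x ≤ a, ∫sin²(nπx/a) dx = a/2 and ∫sin(nπx/a)·cos(nπx/a) dx = 0.
Normalization: ∫|φ|² dx = 3.1950.
⟨p⟩ = 0.0000 and ⟨p²⟩ = 13.093.
(Δp)² = 13.093 − (0.0000)² = 13.093.

13.09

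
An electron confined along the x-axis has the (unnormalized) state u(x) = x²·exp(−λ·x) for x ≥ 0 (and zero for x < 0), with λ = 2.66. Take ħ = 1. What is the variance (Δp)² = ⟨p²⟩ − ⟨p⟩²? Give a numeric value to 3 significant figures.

Compute ⟨p⟩ and ⟨p²⟩ separately; (Δp)² = ⟨p²⟩ − ⟨p⟩².
Differentiate x²·exp(−λ·x) with the product rule; every integrand then reduces to terms xʲ·e^(−2λx) on [0, ∞), with ∫₀^∞ xʲ·e^(−2λx) dx = j!/(2λ)^(j+1).
Normalization: ∫|u|² dx = 0.0056319.
⟨p⟩ = 0.0000 and ⟨p²⟩ = 2.3585.
(Δp)² = 2.3585 − (0.0000)² = 2.3585.

2.36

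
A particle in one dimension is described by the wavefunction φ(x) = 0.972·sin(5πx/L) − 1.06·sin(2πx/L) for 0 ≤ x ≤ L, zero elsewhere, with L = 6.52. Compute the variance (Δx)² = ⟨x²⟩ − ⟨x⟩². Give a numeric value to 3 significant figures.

Compute ⟨x⟩ and ⟨x²⟩ separately, then (Δx)² = ⟨x²⟩ − ⟨x⟩².
On 0 ≤ x ≤ L (j ≠ l): ∫sin²(jπx/L) dx = L/2, ∫sin(jπx/L)·sin(lπx/L) dx = 0; diagonal moments ∫x·sin²(jπx/L) dx = L²/4, ∫x²·sin²(jπx/L) dx = L³·(1/6 − 1/(4j²π²)); cross terms ∫x·sin(jπx/L)·sin(lπx/L) dx = 0 for j + l even and −4jlL²/(π²(j² − l²)²) for j + l odd, ∫x²·sin(jπx/L)·sin(lπx/L) dx = (−1)^(j+l)·4jlL³/(π²(j² − l²)²); higher powers the same way via product-to-sum and parts.
Normalization: ∫|φ|² dx = 6.7429.
⟨x⟩ = 3.3794 and ⟨x²⟩ = 14.617.
(Δx)² = 14.617 − (3.3794)² = 3.1965.

3.20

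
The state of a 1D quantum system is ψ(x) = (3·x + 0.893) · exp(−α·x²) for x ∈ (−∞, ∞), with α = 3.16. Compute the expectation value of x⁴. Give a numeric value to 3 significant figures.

0.0542

⟨x⁴⟩ = ∫ x⁴·|ψ|² dx / ∫|ψ|² dx (integrals over the domain).
Expand each integrand as polynomial × e^(−2αx²) and use ∫x^(2j)·e^(−2αx²) dx = (2j−1)!!/(4α)^j · √(π/(2α)), odd powers → 0; here √(π/(2α)) = 0.70504.
State is unnormalized: ∫|ψ|² dx = 1.0642, and ∫ψ*·x⁴·ψ dx = 0.057688, so ⟨x⁴⟩ = 0.057688 / 1.0642.
⟨x⁴⟩ = 0.054206.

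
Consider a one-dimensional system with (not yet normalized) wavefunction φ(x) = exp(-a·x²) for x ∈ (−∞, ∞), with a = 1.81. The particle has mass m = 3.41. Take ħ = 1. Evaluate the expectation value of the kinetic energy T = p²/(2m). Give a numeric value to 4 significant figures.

T = −(ħ²/2m) d²/dx², so ⟨T⟩ = −(ħ²/2m) ∫ φ*·φ'' dx / ∫|φ|² dx; with m = 3.41.
Gaussian moments: ∫x^(2j)·e^(−2ax²) dx = (2j−1)!!/(4a)^j · √(π/(2a)), odd powers integrate to 0; here √(π/(2a)) = 0.93158. Derivatives: d/dx e^(−ax²) = −2ax·e^(−ax²), d²/dx² e^(−ax²) = (4a²x² − 2a)·e^(−ax²).
State is unnormalized: ∫|φ|² dx = 0.93158, and ∫φ*·(−ħ²/2m · φ'') dx = 0.24724, so ⟨T⟩ = 0.24724 / 0.93158.
⟨T⟩ = 0.26540.

0.2654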